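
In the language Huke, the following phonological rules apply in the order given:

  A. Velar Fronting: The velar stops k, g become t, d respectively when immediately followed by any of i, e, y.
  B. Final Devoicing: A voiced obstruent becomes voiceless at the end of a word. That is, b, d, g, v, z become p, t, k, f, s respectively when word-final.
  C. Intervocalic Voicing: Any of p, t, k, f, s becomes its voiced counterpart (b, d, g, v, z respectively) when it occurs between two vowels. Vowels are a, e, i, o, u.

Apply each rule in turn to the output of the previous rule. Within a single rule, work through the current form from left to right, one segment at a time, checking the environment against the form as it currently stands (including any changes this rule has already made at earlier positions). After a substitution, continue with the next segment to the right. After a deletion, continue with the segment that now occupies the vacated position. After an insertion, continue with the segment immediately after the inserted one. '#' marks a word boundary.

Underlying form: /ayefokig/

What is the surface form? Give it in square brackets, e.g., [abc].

[ayevodik]

A Velar Fronting: [ayefokig] → [ayefotig]
B Final Devoicing: [ayefotig] → [ayefotik]
C Intervocalic Voicing: [ayefotik] → [ayevodik]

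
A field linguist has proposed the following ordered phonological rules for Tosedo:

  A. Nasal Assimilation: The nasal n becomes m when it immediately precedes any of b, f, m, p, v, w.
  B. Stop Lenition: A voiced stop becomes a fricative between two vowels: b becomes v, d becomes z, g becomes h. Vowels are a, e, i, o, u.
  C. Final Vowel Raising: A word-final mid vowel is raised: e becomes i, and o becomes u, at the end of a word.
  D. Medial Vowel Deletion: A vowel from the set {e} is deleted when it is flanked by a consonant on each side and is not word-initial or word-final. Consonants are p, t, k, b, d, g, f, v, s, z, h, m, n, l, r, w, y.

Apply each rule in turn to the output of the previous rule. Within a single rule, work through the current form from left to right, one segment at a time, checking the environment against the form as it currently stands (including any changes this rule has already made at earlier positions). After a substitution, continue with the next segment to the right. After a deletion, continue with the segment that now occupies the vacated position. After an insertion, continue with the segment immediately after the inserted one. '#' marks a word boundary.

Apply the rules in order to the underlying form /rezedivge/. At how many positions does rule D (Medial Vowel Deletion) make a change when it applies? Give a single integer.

A Nasal Assimilation: no change — [rezedivge]
B Stop Lenition: [rezedivge] → [rezezivge]
C Final Vowel Raising: [rezezivge] → [rezezivgi]
D Medial Vowel Deletion: [rezezivgi] → [rzzivgi]
Rule D changed 2 position(s).

2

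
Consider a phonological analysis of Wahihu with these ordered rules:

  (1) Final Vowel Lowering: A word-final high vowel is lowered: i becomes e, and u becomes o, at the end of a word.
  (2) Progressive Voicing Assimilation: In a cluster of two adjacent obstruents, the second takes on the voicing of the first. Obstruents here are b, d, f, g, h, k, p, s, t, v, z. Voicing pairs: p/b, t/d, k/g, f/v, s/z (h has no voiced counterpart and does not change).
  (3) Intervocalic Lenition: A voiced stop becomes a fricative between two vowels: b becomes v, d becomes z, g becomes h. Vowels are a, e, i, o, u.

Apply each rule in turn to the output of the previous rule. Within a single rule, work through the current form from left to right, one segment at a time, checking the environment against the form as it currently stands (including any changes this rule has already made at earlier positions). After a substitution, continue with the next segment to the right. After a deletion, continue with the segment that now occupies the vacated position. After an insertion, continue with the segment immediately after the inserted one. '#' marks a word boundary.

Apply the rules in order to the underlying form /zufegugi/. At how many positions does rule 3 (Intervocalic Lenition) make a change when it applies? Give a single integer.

(1) Final Vowel Lowering: [zufegugi] → [zufeguge]
(2) Progressive Voicing Assimilation: no change — [zufeguge]
(3) Intervocalic Lenition: [zufeguge] → [zufehuhe]
Rule 3 changed 2 position(s).

2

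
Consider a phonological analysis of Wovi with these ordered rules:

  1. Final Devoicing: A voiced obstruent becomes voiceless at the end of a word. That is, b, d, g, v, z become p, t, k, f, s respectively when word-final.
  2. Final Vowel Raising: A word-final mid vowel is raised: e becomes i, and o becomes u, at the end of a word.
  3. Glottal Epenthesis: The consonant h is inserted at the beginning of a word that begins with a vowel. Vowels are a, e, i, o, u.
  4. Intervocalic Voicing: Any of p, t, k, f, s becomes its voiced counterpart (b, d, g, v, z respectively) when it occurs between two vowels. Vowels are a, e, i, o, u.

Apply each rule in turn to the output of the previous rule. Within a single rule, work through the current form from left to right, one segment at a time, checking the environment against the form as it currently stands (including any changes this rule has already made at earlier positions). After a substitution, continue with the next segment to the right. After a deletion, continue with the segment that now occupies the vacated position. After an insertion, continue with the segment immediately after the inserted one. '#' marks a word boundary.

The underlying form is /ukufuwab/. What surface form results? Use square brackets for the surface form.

1 Final Devoicing: [ukufuwab] → [ukufuwap]
2 Final Vowel Raising: no change — [ukufuwap]
3 Glottal Epenthesis: [ukufuwap] → [hukufuwap]
4 Intervocalic Voicing: [hukufuwap] → [huguvuwap]

[huguvuwap]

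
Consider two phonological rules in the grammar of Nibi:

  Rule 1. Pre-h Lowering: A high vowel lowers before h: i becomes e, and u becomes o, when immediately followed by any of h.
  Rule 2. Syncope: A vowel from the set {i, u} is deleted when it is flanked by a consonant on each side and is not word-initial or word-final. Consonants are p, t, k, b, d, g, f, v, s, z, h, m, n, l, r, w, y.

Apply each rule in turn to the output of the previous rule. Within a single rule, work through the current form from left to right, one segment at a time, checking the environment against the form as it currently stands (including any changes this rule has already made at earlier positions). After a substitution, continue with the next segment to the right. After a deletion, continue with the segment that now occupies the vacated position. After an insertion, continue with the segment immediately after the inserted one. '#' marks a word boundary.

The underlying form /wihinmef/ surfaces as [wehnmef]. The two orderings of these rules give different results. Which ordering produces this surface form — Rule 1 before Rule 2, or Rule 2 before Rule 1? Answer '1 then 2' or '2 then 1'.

1 then 2

Order 1 then 2:
  1 Pre-h Lowering: [wihinmef] → [wehinmef]
  2 Syncope: [wehinmef] → [wehnmef]
  result: [wehnmef]
Order 2 then 1:
  2 Syncope: [wihinmef] → [whnmef]
  1 Pre-h Lowering: no change — [whnmef]
  result: [whnmef]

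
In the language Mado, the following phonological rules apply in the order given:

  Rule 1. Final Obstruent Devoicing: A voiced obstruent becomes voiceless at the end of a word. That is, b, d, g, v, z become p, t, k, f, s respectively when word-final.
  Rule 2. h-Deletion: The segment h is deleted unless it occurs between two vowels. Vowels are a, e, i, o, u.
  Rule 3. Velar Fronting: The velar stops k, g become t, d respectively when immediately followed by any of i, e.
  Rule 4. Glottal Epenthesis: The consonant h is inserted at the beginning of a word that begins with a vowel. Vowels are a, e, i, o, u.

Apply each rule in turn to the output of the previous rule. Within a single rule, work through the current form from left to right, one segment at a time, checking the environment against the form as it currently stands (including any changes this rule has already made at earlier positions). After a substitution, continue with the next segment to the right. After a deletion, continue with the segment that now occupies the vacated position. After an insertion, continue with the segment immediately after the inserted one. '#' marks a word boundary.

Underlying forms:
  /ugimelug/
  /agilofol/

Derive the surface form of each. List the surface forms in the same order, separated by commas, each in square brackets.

[hudimeluk], [hadilofol]

/ugimelug/:
  Rule 1 Final Obstruent Devoicing: [ugimelug] → [ugimeluk]
  Rule 2 h-Deletion: no change — [ugimeluk]
  Rule 3 Velar Fronting: [ugimeluk] → [udimeluk]
  Rule 4 Glottal Epenthesis: [udimeluk] → [hudimeluk]
/agilofol/:
  Rule 1 Final Obstruent Devoicing: no change — [agilofol]
  Rule 2 h-Deletion: no change — [agilofol]
  Rule 3 Velar Fronting: [agilofol] → [adilofol]
  Rule 4 Glottal Epenthesis: [adilofol] → [hadilofol]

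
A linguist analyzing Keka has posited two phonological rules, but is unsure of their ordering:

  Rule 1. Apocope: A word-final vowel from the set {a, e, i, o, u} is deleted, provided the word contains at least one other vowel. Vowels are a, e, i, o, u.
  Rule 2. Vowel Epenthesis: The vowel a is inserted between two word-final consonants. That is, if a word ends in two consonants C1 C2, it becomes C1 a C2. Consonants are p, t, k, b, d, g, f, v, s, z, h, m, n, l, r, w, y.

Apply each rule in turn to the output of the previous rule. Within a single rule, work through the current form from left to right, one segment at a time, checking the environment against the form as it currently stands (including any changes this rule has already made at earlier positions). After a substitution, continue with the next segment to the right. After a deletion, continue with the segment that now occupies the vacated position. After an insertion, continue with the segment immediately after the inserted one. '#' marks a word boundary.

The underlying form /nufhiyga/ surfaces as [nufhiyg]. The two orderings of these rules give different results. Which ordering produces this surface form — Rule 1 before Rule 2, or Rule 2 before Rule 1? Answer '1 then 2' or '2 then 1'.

Order 1 then 2:
  1 Apocope: [nufhiyga] → [nufhiyg]
  2 Vowel Epenthesis: [nufhiyg] → [nufhiyag]
  result: [nufhiyag]
Order 2 then 1:
  2 Vowel Epenthesis: no change — [nufhiyga]
  1 Apocope: [nufhiyga] → [nufhiyg]
  result: [nufhiyg]

2 then 1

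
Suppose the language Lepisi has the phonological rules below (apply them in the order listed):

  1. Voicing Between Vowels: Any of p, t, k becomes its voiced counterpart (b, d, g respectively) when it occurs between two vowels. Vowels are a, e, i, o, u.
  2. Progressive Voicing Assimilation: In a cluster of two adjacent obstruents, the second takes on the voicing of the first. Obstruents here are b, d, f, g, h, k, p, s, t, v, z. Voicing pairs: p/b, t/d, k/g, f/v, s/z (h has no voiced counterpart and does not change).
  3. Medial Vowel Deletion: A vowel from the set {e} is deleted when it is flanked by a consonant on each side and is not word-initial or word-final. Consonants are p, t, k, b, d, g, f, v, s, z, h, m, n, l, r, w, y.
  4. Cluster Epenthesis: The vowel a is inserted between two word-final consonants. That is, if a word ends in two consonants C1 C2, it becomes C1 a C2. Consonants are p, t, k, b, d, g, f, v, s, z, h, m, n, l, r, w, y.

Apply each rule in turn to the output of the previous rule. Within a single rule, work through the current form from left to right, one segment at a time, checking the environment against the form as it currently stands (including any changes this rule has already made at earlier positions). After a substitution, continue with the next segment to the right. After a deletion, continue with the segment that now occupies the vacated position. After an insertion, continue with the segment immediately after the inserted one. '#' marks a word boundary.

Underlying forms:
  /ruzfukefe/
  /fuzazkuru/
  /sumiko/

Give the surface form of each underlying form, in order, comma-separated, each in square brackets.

[ruzvugfe], [fuzazguru], [sumigo]

/ruzfukefe/:
  1 Voicing Between Vowels: [ruzfukefe] → [ruzfugefe]
  2 Progressive Voicing Assimilation: [ruzfugefe] → [ruzvugefe]
  3 Medial Vowel Deletion: [ruzvugefe] → [ruzvugfe]
  4 Cluster Epenthesis: no change — [ruzvugfe]
/fuzazkuru/:
  1 Voicing Between Vowels: no change — [fuzazkuru]
  2 Progressive Voicing Assimilation: [fuzazkuru] → [fuzazguru]
  3 Medial Vowel Deletion: no change — [fuzazguru]
  4 Cluster Epenthesis: no change — [fuzazguru]
/sumiko/:
  1 Voicing Between Vowels: [sumiko] → [sumigo]
  2 Progressive Voicing Assimilation: no change — [sumigo]
  3 Medial Vowel Deletion: no change — [sumigo]
  4 Cluster Epenthesis: no change — [sumigo]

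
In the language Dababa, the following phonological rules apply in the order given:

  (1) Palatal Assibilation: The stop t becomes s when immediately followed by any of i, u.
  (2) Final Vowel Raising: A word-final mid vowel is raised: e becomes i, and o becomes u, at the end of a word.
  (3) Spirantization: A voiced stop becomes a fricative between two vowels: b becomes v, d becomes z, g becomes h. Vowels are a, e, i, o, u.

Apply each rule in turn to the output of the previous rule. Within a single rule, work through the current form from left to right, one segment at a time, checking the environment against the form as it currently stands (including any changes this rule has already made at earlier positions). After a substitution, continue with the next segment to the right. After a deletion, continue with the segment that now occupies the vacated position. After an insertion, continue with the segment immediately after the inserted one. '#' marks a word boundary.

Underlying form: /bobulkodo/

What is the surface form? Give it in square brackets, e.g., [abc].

[bovulkozu]

(1) Palatal Assibilation: no change — [bobulkodo]
(2) Final Vowel Raising: [bobulkodo] → [bobulkodu]
(3) Spirantization: [bobulkodu] → [bovulkozu]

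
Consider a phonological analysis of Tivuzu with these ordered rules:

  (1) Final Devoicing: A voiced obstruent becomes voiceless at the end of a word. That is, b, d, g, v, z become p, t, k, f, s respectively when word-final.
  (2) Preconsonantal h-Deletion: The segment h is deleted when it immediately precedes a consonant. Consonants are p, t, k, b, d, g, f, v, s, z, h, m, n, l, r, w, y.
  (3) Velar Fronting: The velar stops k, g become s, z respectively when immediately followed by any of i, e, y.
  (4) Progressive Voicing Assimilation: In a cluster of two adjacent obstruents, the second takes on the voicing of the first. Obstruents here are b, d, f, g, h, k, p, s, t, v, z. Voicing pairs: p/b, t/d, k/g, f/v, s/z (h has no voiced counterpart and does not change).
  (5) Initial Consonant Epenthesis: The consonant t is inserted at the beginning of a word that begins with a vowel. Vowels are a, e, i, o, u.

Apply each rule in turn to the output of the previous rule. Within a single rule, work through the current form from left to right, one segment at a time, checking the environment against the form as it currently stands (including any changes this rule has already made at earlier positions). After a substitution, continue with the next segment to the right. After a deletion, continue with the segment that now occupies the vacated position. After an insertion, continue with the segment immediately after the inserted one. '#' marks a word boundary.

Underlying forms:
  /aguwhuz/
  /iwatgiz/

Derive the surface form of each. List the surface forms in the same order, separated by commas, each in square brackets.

/aguwhuz/:
  (1) Final Devoicing: [aguwhuz] → [aguwhus]
  (2) Preconsonantal h-Deletion: no change — [aguwhus]
  (3) Velar Fronting: no change — [aguwhus]
  (4) Progressive Voicing Assimilation: no change — [aguwhus]
  (5) Initial Consonant Epenthesis: [aguwhus] → [taguwhus]
/iwatgiz/:
  (1) Final Devoicing: [iwatgiz] → [iwatgis]
  (2) Preconsonantal h-Deletion: no change — [iwatgis]
  (3) Velar Fronting: [iwatgis] → [iwatzis]
  (4) Progressive Voicing Assimilation: [iwatzis] → [iwatsis]
  (5) Initial Consonant Epenthesis: [iwatsis] → [tiwatsis]

[taguwhus], [tiwatsis]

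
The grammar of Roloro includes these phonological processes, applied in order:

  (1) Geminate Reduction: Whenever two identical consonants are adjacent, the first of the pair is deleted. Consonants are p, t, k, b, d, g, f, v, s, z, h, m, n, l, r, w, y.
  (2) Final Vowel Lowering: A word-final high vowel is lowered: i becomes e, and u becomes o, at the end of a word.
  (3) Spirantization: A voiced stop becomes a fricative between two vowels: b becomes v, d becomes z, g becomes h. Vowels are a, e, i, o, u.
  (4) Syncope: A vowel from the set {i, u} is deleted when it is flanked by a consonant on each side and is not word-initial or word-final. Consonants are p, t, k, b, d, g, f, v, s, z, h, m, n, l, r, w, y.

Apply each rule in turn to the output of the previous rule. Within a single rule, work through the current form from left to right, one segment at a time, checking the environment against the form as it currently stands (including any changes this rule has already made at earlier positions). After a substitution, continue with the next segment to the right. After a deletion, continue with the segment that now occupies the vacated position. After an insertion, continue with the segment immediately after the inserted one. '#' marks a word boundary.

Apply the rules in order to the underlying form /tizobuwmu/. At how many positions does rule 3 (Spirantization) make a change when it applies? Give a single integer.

1

(1) Geminate Reduction: no change — [tizobuwmu]
(2) Final Vowel Lowering: [tizobuwmu] → [tizobuwmo]
(3) Spirantization: [tizobuwmo] → [tizovuwmo]
(4) Syncope: [tizovuwmo] → [tzovwmo]
Rule 3 changed 1 position(s).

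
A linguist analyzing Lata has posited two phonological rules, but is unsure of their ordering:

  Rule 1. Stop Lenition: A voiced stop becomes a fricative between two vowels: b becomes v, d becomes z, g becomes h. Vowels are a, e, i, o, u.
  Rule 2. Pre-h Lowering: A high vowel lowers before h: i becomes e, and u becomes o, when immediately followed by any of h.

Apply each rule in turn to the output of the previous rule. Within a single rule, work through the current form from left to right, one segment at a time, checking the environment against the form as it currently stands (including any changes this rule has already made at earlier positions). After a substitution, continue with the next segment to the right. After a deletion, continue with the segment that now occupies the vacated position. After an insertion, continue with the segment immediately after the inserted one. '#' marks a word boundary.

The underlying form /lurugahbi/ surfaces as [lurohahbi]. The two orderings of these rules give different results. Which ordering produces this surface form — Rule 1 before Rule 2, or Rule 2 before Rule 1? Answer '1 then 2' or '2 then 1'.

1 then 2

Order 1 then 2:
  1 Stop Lenition: [lurugahbi] → [luruhahbi]
  2 Pre-h Lowering: [luruhahbi] → [lurohahbi]
  result: [lurohahbi]
Order 2 then 1:
  2 Pre-h Lowering: no change — [lurugahbi]
  1 Stop Lenition: [lurugahbi] → [luruhahbi]
  result: [luruhahbi]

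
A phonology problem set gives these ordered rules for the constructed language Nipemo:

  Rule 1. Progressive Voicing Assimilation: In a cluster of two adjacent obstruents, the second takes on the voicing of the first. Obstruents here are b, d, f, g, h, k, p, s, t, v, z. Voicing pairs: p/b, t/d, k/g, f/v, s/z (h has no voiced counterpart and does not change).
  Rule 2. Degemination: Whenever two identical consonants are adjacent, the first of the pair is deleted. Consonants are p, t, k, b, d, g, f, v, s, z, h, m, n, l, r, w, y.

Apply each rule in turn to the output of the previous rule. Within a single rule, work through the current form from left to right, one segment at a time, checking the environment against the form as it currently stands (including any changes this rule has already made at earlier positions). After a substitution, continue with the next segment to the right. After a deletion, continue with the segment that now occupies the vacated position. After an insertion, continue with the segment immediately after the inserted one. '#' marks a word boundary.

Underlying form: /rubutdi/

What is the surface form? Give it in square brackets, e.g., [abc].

Rule 1 Progressive Voicing Assimilation: [rubutdi] → [rubutti]
Rule 2 Degemination: [rubutti] → [rubuti]

[rubuti]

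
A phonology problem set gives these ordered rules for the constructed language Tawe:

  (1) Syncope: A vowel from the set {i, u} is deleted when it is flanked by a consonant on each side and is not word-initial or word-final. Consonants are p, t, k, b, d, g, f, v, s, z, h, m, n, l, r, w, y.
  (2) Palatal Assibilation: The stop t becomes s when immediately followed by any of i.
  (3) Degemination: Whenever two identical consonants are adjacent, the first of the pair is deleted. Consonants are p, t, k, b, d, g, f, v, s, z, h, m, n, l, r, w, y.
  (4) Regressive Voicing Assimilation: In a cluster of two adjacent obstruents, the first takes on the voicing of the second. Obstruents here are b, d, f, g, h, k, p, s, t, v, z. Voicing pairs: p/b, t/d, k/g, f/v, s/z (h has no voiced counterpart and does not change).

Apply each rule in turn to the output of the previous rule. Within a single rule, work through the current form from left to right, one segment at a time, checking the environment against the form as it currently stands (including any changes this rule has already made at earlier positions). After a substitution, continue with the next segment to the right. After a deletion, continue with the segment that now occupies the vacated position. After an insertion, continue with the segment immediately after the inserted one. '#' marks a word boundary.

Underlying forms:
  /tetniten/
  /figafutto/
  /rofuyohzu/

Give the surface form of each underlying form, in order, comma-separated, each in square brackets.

[tetnten], [vgafto], [rofyohzu]

/tetniten/:
  (1) Syncope: [tetniten] → [tetnten]
  (2) Palatal Assibilation: no change — [tetnten]
  (3) Degemination: no change — [tetnten]
  (4) Regressive Voicing Assimilation: no change — [tetnten]
/figafutto/:
  (1) Syncope: [figafutto] → [fgaftto]
  (2) Palatal Assibilation: no change — [fgaftto]
  (3) Degemination: [fgaftto] → [fgafto]
  (4) Regressive Voicing Assimilation: [fgafto] → [vgafto]
/rofuyohzu/:
  (1) Syncope: [rofuyohzu] → [rofyohzu]
  (2) Palatal Assibilation: no change — [rofyohzu]
  (3) Degemination: no change — [rofyohzu]
  (4) Regressive Voicing Assimilation: no change — [rofyohzu]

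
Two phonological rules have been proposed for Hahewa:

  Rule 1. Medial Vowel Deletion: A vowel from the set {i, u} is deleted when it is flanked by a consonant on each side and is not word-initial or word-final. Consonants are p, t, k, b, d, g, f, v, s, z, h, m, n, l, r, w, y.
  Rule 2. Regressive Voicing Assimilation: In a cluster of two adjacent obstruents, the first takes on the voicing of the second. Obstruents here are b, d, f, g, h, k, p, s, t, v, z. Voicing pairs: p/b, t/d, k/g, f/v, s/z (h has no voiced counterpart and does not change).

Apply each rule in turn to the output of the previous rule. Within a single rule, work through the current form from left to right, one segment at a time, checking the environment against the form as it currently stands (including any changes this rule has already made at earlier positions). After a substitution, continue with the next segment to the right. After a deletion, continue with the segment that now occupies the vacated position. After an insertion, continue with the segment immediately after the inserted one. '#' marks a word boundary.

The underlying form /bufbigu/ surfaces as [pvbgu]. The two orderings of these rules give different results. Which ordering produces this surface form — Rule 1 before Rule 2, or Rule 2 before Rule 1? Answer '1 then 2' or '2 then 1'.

Order 1 then 2:
  1 Medial Vowel Deletion: [bufbigu] → [bfbgu]
  2 Regressive Voicing Assimilation: [bfbgu] → [pvbgu]
  result: [pvbgu]
Order 2 then 1:
  2 Regressive Voicing Assimilation: [bufbigu] → [buvbigu]
  1 Medial Vowel Deletion: [buvbigu] → [bvbgu]
  result: [bvbgu]

1 then 2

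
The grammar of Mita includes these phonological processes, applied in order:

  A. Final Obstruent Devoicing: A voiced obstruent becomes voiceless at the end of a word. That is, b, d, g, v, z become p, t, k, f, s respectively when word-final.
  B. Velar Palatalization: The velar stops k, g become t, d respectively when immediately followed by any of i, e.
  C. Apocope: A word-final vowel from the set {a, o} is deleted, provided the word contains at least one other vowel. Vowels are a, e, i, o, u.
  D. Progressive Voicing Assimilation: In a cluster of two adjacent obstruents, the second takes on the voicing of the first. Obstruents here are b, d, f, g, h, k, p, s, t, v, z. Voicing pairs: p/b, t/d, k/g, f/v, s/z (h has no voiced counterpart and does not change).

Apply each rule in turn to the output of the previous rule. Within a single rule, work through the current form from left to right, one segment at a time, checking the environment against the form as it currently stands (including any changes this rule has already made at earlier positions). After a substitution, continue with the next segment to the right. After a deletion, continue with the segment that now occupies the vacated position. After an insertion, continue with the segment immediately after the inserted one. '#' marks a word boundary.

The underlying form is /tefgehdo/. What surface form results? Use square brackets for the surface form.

A Final Obstruent Devoicing: no change — [tefgehdo]
B Velar Palatalization: [tefgehdo] → [tefdehdo]
C Apocope: [tefdehdo] → [tefdehd]
D Progressive Voicing Assimilation: [tefdehd] → [tefteht]

[tefteht]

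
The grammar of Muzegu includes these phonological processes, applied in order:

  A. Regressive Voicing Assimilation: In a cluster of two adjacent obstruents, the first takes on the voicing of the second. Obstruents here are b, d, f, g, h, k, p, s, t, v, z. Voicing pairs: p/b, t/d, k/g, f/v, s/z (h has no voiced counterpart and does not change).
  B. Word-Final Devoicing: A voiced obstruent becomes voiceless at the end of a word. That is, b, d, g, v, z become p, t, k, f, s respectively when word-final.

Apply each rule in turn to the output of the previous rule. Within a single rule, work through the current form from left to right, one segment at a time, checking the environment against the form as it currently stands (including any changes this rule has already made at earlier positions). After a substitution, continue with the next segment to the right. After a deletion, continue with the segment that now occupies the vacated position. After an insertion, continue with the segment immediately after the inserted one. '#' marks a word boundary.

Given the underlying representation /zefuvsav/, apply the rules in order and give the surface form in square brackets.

A Regressive Voicing Assimilation: [zefuvsav] → [zefufsav]
B Word-Final Devoicing: [zefufsav] → [zefufsaf]

[zefufsaf]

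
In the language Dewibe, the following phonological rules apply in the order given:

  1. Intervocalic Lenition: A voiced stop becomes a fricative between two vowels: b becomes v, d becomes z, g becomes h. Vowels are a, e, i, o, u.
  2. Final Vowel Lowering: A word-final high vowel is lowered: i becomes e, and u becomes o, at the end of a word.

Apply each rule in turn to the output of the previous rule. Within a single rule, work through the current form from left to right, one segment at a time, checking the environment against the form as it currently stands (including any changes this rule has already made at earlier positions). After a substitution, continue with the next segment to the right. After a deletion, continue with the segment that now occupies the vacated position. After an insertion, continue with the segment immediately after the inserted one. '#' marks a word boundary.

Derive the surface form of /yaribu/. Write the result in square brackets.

[yarivo]

1 Intervocalic Lenition: [yaribu] → [yarivu]
2 Final Vowel Lowering: [yarivu] → [yarivo]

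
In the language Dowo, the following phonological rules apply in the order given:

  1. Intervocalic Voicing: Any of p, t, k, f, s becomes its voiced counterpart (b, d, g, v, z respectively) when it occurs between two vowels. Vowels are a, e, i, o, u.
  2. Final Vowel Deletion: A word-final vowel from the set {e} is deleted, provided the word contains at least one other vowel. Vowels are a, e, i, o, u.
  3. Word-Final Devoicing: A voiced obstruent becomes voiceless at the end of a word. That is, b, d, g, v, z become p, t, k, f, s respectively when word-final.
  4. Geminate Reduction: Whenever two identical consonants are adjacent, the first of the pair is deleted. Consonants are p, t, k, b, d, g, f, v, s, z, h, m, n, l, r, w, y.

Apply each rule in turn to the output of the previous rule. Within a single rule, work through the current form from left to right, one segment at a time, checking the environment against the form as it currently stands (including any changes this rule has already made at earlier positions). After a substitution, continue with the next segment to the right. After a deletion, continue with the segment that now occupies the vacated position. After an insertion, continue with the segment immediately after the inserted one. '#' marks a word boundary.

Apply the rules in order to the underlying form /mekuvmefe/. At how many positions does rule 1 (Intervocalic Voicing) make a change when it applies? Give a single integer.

1 Intervocalic Voicing: [mekuvmefe] → [meguvmeve]
2 Final Vowel Deletion: [meguvmeve] → [meguvmev]
3 Word-Final Devoicing: [meguvmev] → [meguvmef]
4 Geminate Reduction: no change — [meguvmef]
Rule 1 changed 2 position(s).

2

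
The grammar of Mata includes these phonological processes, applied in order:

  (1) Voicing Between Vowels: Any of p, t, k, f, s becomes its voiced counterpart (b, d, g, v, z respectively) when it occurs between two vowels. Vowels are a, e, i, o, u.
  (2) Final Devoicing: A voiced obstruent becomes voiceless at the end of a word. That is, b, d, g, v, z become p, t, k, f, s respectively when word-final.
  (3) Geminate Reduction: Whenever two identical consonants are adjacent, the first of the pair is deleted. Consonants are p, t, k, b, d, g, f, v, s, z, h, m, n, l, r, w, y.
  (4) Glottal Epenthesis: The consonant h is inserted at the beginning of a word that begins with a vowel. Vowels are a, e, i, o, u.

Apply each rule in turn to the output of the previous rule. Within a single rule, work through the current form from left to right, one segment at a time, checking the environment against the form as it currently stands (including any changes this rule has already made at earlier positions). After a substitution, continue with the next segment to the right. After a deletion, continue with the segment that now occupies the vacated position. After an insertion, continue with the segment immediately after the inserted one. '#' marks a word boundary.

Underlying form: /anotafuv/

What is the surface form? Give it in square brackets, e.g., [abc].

(1) Voicing Between Vowels: [anotafuv] → [anodavuv]
(2) Final Devoicing: [anodavuv] → [anodavuf]
(3) Geminate Reduction: no change — [anodavuf]
(4) Glottal Epenthesis: [anodavuf] → [hanodavuf]

[hanodavuf]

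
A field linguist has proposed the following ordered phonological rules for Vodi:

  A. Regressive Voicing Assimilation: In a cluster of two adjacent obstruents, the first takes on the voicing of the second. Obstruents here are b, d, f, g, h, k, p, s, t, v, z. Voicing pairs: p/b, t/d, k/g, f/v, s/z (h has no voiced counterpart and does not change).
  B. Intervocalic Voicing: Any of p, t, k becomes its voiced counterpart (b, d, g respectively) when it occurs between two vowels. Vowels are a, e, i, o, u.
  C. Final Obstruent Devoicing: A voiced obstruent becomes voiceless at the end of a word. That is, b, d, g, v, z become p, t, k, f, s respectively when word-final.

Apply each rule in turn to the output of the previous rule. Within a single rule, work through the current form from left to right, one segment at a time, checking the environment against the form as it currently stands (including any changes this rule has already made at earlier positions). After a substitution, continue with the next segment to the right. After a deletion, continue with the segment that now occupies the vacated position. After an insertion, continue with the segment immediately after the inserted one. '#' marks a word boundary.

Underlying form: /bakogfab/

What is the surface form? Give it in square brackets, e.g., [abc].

[bagokfap]

A Regressive Voicing Assimilation: [bakogfab] → [bakokfab]
B Intervocalic Voicing: [bakokfab] → [bagokfab]
C Final Obstruent Devoicing: [bagokfab] → [bagokfap]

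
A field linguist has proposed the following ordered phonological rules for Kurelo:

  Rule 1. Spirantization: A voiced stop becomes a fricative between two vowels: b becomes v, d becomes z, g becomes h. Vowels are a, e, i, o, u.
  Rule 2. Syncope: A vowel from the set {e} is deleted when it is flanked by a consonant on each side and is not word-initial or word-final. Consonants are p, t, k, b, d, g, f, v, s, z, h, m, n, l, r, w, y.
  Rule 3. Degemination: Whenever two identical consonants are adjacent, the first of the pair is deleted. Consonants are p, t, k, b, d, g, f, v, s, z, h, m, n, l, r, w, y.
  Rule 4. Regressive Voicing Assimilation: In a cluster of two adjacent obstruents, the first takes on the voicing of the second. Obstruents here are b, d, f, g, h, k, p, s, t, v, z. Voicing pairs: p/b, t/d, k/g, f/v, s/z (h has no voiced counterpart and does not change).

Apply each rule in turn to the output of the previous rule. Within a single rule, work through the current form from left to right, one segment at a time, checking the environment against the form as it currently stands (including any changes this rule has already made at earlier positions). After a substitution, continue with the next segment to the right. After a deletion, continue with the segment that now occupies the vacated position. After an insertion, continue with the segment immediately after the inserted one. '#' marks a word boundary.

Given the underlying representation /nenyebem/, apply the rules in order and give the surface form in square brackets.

Rule 1 Spirantization: [nenyebem] → [nenyevem]
Rule 2 Syncope: [nenyevem] → [nnyvm]
Rule 3 Degemination: [nnyvm] → [nyvm]
Rule 4 Regressive Voicing Assimilation: no change — [nyvm]

[nyvm]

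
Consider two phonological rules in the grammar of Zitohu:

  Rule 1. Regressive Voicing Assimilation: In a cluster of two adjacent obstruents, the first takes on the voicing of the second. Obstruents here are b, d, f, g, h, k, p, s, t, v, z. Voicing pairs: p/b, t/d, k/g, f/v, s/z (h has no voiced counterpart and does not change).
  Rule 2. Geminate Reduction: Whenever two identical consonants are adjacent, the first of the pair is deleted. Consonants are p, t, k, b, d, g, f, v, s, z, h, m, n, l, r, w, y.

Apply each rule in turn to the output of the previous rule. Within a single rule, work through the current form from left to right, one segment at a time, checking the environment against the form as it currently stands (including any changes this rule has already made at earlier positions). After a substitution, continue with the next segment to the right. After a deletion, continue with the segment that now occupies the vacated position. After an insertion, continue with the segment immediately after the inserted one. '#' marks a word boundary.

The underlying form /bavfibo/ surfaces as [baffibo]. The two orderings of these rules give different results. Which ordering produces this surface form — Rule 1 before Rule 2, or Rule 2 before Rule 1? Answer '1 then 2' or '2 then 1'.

Order 1 then 2:
  1 Regressive Voicing Assimilation: [bavfibo] → [baffibo]
  2 Geminate Reduction: [baffibo] → [bafibo]
  result: [bafibo]
Order 2 then 1:
  2 Geminate Reduction: no change — [bavfibo]
  1 Regressive Voicing Assimilation: [bavfibo] → [baffibo]
  result: [baffibo]

2 then 1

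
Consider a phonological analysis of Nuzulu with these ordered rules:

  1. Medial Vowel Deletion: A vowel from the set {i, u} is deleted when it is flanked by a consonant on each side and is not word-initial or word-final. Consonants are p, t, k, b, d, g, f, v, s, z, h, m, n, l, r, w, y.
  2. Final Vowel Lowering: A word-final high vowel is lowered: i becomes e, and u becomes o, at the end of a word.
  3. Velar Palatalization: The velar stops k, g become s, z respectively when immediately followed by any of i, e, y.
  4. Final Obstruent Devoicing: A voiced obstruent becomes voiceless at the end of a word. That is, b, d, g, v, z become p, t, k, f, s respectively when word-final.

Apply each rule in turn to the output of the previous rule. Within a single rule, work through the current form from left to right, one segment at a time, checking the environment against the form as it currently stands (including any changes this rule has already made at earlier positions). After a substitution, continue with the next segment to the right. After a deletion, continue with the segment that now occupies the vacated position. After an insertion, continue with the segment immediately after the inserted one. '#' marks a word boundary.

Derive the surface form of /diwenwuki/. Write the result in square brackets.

1 Medial Vowel Deletion: [diwenwuki] → [dwenwki]
2 Final Vowel Lowering: [dwenwki] → [dwenwke]
3 Velar Palatalization: [dwenwke] → [dwenwse]
4 Final Obstruent Devoicing: no change — [dwenwse]

[dwenwse]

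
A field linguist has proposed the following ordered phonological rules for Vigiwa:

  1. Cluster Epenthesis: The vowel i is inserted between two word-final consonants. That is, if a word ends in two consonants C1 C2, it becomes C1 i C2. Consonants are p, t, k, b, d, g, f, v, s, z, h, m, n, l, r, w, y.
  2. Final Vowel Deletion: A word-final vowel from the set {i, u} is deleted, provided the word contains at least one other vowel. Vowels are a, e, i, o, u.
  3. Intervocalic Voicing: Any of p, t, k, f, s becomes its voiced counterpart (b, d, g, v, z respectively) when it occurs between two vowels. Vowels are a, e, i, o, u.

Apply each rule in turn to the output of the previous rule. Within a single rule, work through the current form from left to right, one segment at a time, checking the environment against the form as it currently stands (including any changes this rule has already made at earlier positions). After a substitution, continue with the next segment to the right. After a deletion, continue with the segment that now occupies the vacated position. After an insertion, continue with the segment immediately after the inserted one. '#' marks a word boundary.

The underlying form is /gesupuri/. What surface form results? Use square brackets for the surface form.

[gezubur]

1 Cluster Epenthesis: no change — [gesupuri]
2 Final Vowel Deletion: [gesupuri] → [gesupur]
3 Intervocalic Voicing: [gesupur] → [gezubur]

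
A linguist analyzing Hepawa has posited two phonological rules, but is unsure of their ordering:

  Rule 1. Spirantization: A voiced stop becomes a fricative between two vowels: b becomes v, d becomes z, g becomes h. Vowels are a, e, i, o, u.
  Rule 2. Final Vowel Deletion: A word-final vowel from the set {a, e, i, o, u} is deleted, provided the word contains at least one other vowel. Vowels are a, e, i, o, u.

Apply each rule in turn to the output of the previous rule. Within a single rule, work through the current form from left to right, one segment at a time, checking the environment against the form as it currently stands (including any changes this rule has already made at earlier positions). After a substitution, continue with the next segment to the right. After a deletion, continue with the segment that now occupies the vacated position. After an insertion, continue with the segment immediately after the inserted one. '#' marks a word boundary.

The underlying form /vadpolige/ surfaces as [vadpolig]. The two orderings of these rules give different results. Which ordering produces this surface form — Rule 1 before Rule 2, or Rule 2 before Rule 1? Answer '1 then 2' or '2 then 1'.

Order 1 then 2:
  1 Spirantization: [vadpolige] → [vadpolihe]
  2 Final Vowel Deletion: [vadpolihe] → [vadpolih]
  result: [vadpolih]
Order 2 then 1:
  2 Final Vowel Deletion: [vadpolige] → [vadpolig]
  1 Spirantization: no change — [vadpolig]
  result: [vadpolig]

2 then 1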